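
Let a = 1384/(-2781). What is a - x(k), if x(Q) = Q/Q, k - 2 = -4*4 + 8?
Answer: -4165/2781 ≈ -1.4977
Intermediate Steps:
k = -6 (k = 2 + (-4*4 + 8) = 2 + (-16 + 8) = 2 - 8 = -6)
x(Q) = 1
a = -1384/2781 (a = 1384*(-1/2781) = -1384/2781 ≈ -0.49766)
a - x(k) = -1384/2781 - 1*1 = -1384/2781 - 1 = -4165/2781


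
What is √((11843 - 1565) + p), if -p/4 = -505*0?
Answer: 3*√1142 ≈ 101.38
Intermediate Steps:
p = 0 (p = -(-2020)*0 = -4*0 = 0)
√((11843 - 1565) + p) = √((11843 - 1565) + 0) = √(10278 + 0) = √10278 = 3*√1142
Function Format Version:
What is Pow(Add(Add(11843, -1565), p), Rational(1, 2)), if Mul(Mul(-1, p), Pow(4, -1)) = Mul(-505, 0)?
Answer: Mul(3, Pow(1142, Rational(1, 2))) ≈ 101.38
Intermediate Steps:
p = 0 (p = Mul(-4, Mul(-505, 0)) = Mul(-4, 0) = 0)
Pow(Add(Add(11843, -1565), p), Rational(1, 2)) = Pow(Add(Add(11843, -1565), 0), Rational(1, 2)) = Pow(Add(10278, 0), Rational(1, 2)) = Pow(10278, Rational(1, 2)) = Mul(3, Pow(1142, Rational(1, 2)))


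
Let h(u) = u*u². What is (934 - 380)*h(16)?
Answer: 2269184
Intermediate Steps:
h(u) = u³
(934 - 380)*h(16) = (934 - 380)*16³ = 554*4096 = 2269184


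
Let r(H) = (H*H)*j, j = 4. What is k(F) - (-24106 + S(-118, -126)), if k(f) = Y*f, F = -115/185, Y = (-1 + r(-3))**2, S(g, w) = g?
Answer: 868113/37 ≈ 23463.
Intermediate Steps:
r(H) = 4*H**2 (r(H) = (H*H)*4 = H**2*4 = 4*H**2)
Y = 1225 (Y = (-1 + 4*(-3)**2)**2 = (-1 + 4*9)**2 = (-1 + 36)**2 = 35**2 = 1225)
F = -23/37 (F = -115*1/185 = -23/37 ≈ -0.62162)
k(f) = 1225*f
k(F) - (-24106 + S(-118, -126)) = 1225*(-23/37) - (-24106 - 118) = -28175/37 - 1*(-24224) = -28175/37 + 24224 = 868113/37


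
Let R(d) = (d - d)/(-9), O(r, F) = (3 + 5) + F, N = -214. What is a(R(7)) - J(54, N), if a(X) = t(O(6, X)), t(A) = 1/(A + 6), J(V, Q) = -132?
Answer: 1849/14 ≈ 132.07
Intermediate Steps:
O(r, F) = 8 + F
t(A) = 1/(6 + A)
R(d) = 0 (R(d) = 0*(-⅑) = 0)
a(X) = 1/(14 + X) (a(X) = 1/(6 + (8 + X)) = 1/(14 + X))
a(R(7)) - J(54, N) = 1/(14 + 0) - 1*(-132) = 1/14 + 132 = 1849/14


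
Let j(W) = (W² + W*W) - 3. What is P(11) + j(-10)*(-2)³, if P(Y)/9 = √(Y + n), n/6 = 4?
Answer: -1576 + 9*√35 ≈ -1522.8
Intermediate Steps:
n = 24 (n = 6*4 = 24)
j(W) = -3 + 2*W² (j(W) = (W² + W²) - 3 = 2*W² - 3 = -3 + 2*W²)
P(Y) = 9*√(24 + Y) (P(Y) = 9*√(Y + 24) = 9*√(24 + Y))
P(11) + j(-10)*(-2)³ = 9*√(24 + 11) + (-3 + 2*(-10)²)*(-2)³ = 9*√35 + (-3 + 2*100)*(-8) = 9*√35 + (-3 + 200)*(-8) = 9*√35 + 197*(-8) = 9*√35 - 1576 = -1576 + 9*√35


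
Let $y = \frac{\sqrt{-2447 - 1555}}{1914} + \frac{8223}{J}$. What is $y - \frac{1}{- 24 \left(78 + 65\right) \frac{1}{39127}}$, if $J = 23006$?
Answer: $\frac{42198959}{3588936} + \frac{i \sqrt{4002}}{1914} \approx 11.758 + 0.033052 i$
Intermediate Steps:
$y = \frac{8223}{23006} + \frac{i \sqrt{4002}}{1914}$ ($y = \frac{\sqrt{-2447 - 1555}}{1914} + \frac{8223}{23006} = \sqrt{-4002} \cdot \frac{1}{1914} + 8223 \cdot \frac{1}{23006} = i \sqrt{4002} \cdot \frac{1}{1914} + \frac{8223}{23006} = \frac{i \sqrt{4002}}{1914} + \frac{8223}{23006} = \frac{8223}{23006} + \frac{i \sqrt{4002}}{1914} \approx 0.35743 + 0.033052 i$)
$y - \frac{1}{- 24 \left(78 + 65\right) \frac{1}{39127}} = \left(\frac{8223}{23006} + \frac{i \sqrt{4002}}{1914}\right) - \frac{1}{- 24 \left(78 + 65\right) \frac{1}{39127}} = \left(\frac{8223}{23006} + \frac{i \sqrt{4002}}{1914}\right) - \frac{1}{\left(-24\right) 143 \cdot \frac{1}{39127}} = \left(\frac{8223}{23006} + \frac{i \sqrt{4002}}{1914}\right) - \frac{1}{\left(-3432\right) \frac{1}{39127}} = \left(\frac{8223}{23006} + \frac{i \sqrt{4002}}{1914}\right) - \frac{1}{- \frac{312}{3557}} = \left(\frac{8223}{23006} + \frac{i \sqrt{4002}}{1914}\right) - - \frac{3557}{312} = \left(\frac{8223}{23006} + \frac{i \sqrt{4002}}{1914}\right) + \frac{3557}{312} = \frac{42198959}{3588936} + \frac{i \sqrt{4002}}{1914}$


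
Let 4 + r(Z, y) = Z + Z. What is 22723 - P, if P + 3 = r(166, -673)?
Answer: 22398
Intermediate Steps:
r(Z, y) = -4 + 2*Z (r(Z, y) = -4 + (Z + Z) = -4 + 2*Z)
P = 325 (P = -3 + (-4 + 2*166) = -3 + (-4 + 332) = -3 + 328 = 325)
22723 - P = 22723 - 1*325 = 22723 - 325 = 22398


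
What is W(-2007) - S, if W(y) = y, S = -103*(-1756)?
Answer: -182875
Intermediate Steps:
S = 180868
W(-2007) - S = -2007 - 1*180868 = -2007 - 180868 = -182875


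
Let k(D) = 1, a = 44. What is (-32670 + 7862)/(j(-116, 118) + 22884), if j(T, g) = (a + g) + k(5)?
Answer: -24808/23047 ≈ -1.0764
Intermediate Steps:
j(T, g) = 45 + g (j(T, g) = (44 + g) + 1 = 45 + g)
(-32670 + 7862)/(j(-116, 118) + 22884) = (-32670 + 7862)/((45 + 118) + 22884) = -24808/(163 + 22884) = -24808/23047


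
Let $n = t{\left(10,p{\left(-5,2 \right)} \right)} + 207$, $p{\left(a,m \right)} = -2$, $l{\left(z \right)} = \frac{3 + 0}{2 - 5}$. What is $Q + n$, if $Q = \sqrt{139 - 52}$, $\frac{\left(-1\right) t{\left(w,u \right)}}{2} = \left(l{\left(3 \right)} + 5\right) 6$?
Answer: $159 + \sqrt{87} \approx 168.33$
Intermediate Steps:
$l{\left(z \right)} = -1$ ($l{\left(z \right)} = \frac{3}{-3} = 3 \left(- \frac{1}{3}\right) = -1$)
$t{\left(w,u \right)} = -48$ ($t{\left(w,u \right)} = - 2 \left(-1 + 5\right) 6 = - 2 \cdot 4 \cdot 6 = \left(-2\right) 24 = -48$)
$n = 159$ ($n = -48 + 207 = 159$)
$Q = \sqrt{87} \approx 9.3274$
$Q + n = \sqrt{87} + 159 = 159 + \sqrt{87}$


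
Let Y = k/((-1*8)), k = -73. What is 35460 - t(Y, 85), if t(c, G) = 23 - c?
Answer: 283569/8 ≈ 35446.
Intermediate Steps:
Y = 73/8 (Y = -73/((-1*8)) = -73/(-8) = -73*(-⅛) = 73/8 ≈ 9.1250)
35460 - t(Y, 85) = 35460 - (23 - 1*73/8) = 35460 - (23 - 73/8) = 35460 - 1*111/8 = 35460 - 111/8 = 283569/8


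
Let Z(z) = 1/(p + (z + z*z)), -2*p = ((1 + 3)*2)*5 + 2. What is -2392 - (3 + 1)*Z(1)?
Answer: -45444/19 ≈ -2391.8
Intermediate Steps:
p = -21 (p = -(((1 + 3)*2)*5 + 2)/2 = -((4*2)*5 + 2)/2 = -(8*5 + 2)/2 = -(40 + 2)/2 = -1/2*42 = -21)
Z(z) = 1/(-21 + z + z**2) (Z(z) = 1/(-21 + (z + z*z)) = 1/(-21 + (z + z**2)) = 1/(-21 + z + z**2))
-2392 - (3 + 1)*Z(1) = -2392 - (3 + 1)/(-21 + 1 + 1**2) = -2392 - 4/(-21 + 1 + 1) = -2392 - 4/(-19) = -2392 - 4*(-1)/19 = -2392 - 1*(-4/19) = -2392 + 4/19 = -45444/19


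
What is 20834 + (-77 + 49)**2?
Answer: 21618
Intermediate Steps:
20834 + (-77 + 49)**2 = 20834 + (-28)**2 = 20834 + 784 = 21618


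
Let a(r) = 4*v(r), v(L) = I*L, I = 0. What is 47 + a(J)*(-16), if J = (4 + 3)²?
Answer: 47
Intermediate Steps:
v(L) = 0 (v(L) = 0*L = 0)
J = 49 (J = 7² = 49)
a(r) = 0 (a(r) = 4*0 = 0)
47 + a(J)*(-16) = 47 + 0*(-16) = 47 + 0 = 47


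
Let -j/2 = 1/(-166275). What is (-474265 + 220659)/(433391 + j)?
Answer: -42168337650/72062088527 ≈ -0.58517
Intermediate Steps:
j = 2/166275 (j = -2/(-166275) = -2*(-1/166275) = 2/166275 ≈ 1.2028e-5)
(-474265 + 220659)/(433391 + j) = (-474265 + 220659)/(433391 + 2/166275) = -253606/72062088527/166275 = -253606*166275/72062088527 = -42168337650/72062088527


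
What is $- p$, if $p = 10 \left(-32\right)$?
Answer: $320$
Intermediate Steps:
$p = -320$
$- p = \left(-1\right) \left(-320\right) = 320$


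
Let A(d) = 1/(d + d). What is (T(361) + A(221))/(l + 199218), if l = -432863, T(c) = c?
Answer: -159563/103271090 ≈ -0.0015451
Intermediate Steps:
A(d) = 1/(2*d)
(T(361) + A(221))/(l + 199218) = (361 + (½)/221)/(-432863 + 199218) = (361 + (½)*(1/221))/(-233645) = (361 + 1/442)*(-1/233645) = (159563/442)*(-1/233645) = -159563/103271090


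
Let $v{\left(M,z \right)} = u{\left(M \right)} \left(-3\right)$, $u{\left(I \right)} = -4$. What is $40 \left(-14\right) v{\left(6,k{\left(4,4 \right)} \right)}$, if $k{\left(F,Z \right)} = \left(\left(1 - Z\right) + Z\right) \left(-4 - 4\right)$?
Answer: $-6720$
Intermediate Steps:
$k{\left(F,Z \right)} = -8$ ($k{\left(F,Z \right)} = 1 \left(-8\right) = -8$)
$v{\left(M,z \right)} = 12$ ($v{\left(M,z \right)} = \left(-4\right) \left(-3\right) = 12$)
$40 \left(-14\right) v{\left(6,k{\left(4,4 \right)} \right)} = 40 \left(-14\right) 12 = \left(-560\right) 12 = -6720$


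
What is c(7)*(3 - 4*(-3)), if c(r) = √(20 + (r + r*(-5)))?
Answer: 30*I*√2 ≈ 42.426*I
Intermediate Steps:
c(r) = √(20 - 4*r) (c(r) = √(20 + (r - 5*r)) = √(20 - 4*r))
c(7)*(3 - 4*(-3)) = (2*√(5 - 1*7))*(3 - 4*(-3)) = (2*√(5 - 7))*(3 + 12) = (2*√(-2))*15 = (2*(I*√2))*15 = (2*I*√2)*15 = 30*I*√2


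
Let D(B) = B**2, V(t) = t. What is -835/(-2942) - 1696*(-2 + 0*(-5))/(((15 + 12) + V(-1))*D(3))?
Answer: 5087327/344214 ≈ 14.780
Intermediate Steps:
-835/(-2942) - 1696*(-2 + 0*(-5))/(((15 + 12) + V(-1))*D(3)) = -835/(-2942) - 1696*(-2/(9*((15 + 12) - 1))) = -835*(-1/2942) - 1696*(-2/(9*(27 - 1))) = 835/2942 - 1696/(26*(9/(-2))) = 835/2942 - 1696/(26*(9*(-1/2))) = 835/2942 - 1696/(26*(-9/2)) = 835/2942 - 1696/(-117) = 835/2942 - 1696*(-1/117) = 835/2942 + 1696/117 = 5087327/344214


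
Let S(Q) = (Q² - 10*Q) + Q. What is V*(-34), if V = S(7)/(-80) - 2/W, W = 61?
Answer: -5899/1220 ≈ -4.8352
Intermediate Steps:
S(Q) = Q² - 9*Q
V = 347/2440 (V = (7*(-9 + 7))/(-80) - 2/61 = (7*(-2))*(-1/80) - 2*1/61 = -14*(-1/80) - 2/61 = 7/40 - 2/61 = 347/2440 ≈ 0.14221)
V*(-34) = (347/2440)*(-34) = -5899/1220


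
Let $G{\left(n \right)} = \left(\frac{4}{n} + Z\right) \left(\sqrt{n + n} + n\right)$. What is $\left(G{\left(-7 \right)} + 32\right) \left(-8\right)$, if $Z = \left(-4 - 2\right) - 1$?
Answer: $-680 + \frac{424 i \sqrt{14}}{7} \approx -680.0 + 226.64 i$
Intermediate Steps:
$Z = -7$ ($Z = -6 - 1 = -7$)
$G{\left(n \right)} = \left(-7 + \frac{4}{n}\right) \left(n + \sqrt{2} \sqrt{n}\right)$ ($G{\left(n \right)} = \left(\frac{4}{n} - 7\right) \left(\sqrt{n + n} + n\right) = \left(-7 + \frac{4}{n}\right) \left(\sqrt{2 n} + n\right) = \left(-7 + \frac{4}{n}\right) \left(\sqrt{2} \sqrt{n} + n\right) = \left(-7 + \frac{4}{n}\right) \left(n + \sqrt{2} \sqrt{n}\right)$)
$\left(G{\left(-7 \right)} + 32\right) \left(-8\right) = \left(\left(4 - -49 - 7 \sqrt{2} \sqrt{-7} + \frac{4 \sqrt{2}}{i \sqrt{7}}\right) + 32\right) \left(-8\right) = \left(\left(4 + 49 - 7 \sqrt{2} i \sqrt{7} + 4 \sqrt{2} \left(- \frac{i \sqrt{7}}{7}\right)\right) + 32\right) \left(-8\right) = \left(\left(4 + 49 - 7 i \sqrt{14} - \frac{4 i \sqrt{14}}{7}\right) + 32\right) \left(-8\right) = \left(\left(53 - \frac{53 i \sqrt{14}}{7}\right) + 32\right) \left(-8\right) = \left(85 - \frac{53 i \sqrt{14}}{7}\right) \left(-8\right) = -680 + \frac{424 i \sqrt{14}}{7}$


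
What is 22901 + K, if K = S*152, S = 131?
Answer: 42813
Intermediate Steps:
K = 19912 (K = 131*152 = 19912)
22901 + K = 22901 + 19912 = 42813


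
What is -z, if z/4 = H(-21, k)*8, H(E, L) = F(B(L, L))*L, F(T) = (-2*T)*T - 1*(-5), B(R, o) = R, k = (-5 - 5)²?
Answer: 63984000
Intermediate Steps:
k = 100 (k = (-10)² = 100)
F(T) = 5 - 2*T² (F(T) = -2*T² + 5 = 5 - 2*T²)
H(E, L) = L*(5 - 2*L²) (H(E, L) = (5 - 2*L²)*L = L*(5 - 2*L²))
z = -63984000 (z = 4*((100*(5 - 2*100²))*8) = 4*((100*(5 - 2*10000))*8) = 4*((100*(5 - 20000))*8) = 4*((100*(-19995))*8) = 4*(-1999500*8) = 4*(-15996000) = -63984000)
-z = -1*(-63984000) = 63984000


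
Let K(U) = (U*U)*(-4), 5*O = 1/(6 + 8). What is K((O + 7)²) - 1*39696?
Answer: -296395288561/6002500 ≈ -49379.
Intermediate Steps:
O = 1/70 (O = 1/(5*(6 + 8)) = (⅕)/14 = (⅕)*(1/14) = 1/70 ≈ 0.014286)
K(U) = -4*U² (K(U) = U²*(-4) = -4*U²)
K((O + 7)²) - 1*39696 = -4*(1/70 + 7)⁴ - 1*39696 = -4*((491/70)²)² - 39696 = -4*(241081/4900)² - 39696 = -4*58120048561/24010000 - 39696 = -58120048561/6002500 - 39696 = -296395288561/6002500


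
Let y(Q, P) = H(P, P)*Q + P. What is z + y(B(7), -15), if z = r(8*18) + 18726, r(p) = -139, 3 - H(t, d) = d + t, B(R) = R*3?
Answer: 19265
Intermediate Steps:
B(R) = 3*R
H(t, d) = 3 - d - t (H(t, d) = 3 - (d + t) = 3 + (-d - t) = 3 - d - t)
y(Q, P) = P + Q*(3 - 2*P) (y(Q, P) = (3 - P - P)*Q + P = (3 - 2*P)*Q + P = Q*(3 - 2*P) + P = P + Q*(3 - 2*P))
z = 18587 (z = -139 + 18726 = 18587)
z + y(B(7), -15) = 18587 + (-15 - 3*7*(-3 + 2*(-15))) = 18587 + (-15 - 1*21*(-3 - 30)) = 18587 + (-15 - 1*21*(-33)) = 18587 + (-15 + 693) = 18587 + 678 = 19265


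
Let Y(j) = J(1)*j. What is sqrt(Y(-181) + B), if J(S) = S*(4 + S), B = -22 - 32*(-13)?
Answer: I*sqrt(511) ≈ 22.605*I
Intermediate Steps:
B = 394 (B = -22 + 416 = 394)
Y(j) = 5*j (Y(j) = (1*(4 + 1))*j = (1*5)*j = 5*j)
sqrt(Y(-181) + B) = sqrt(5*(-181) + 394) = sqrt(-905 + 394) = sqrt(-511) = I*sqrt(511)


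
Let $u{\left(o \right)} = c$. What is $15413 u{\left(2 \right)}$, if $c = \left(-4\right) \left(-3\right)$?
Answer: $184956$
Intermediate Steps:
$c = 12$
$u{\left(o \right)} = 12$
$15413 u{\left(2 \right)} = 15413 \cdot 12 = 184956$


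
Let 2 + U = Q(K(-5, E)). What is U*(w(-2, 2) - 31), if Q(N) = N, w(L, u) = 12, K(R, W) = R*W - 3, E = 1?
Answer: 190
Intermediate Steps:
K(R, W) = -3 + R*W
U = -10 (U = -2 + (-3 - 5*1) = -2 + (-3 - 5) = -2 - 8 = -10)
U*(w(-2, 2) - 31) = -10*(12 - 31) = -10*(-19) = 190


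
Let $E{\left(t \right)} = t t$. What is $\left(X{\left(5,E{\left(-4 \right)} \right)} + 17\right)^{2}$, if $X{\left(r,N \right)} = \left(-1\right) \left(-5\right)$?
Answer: $484$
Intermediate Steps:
$E{\left(t \right)} = t^{2}$
$X{\left(r,N \right)} = 5$
$\left(X{\left(5,E{\left(-4 \right)} \right)} + 17\right)^{2} = \left(5 + 17\right)^{2} = 22^{2} = 484$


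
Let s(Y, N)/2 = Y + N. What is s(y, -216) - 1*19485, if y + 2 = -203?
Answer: -20327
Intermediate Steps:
y = -205 (y = -2 - 203 = -205)
s(Y, N) = 2*N + 2*Y (s(Y, N) = 2*(Y + N) = 2*(N + Y) = 2*N + 2*Y)
s(y, -216) - 1*19485 = (2*(-216) + 2*(-205)) - 1*19485 = (-432 - 410) - 19485 = -842 - 19485 = -20327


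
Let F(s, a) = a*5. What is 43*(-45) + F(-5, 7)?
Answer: -1900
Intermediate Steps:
F(s, a) = 5*a
43*(-45) + F(-5, 7) = 43*(-45) + 5*7 = -1935 + 35 = -1900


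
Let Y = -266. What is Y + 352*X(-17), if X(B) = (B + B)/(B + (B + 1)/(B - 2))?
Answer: 145730/307 ≈ 474.69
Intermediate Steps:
X(B) = 2*B/(B + (1 + B)/(-2 + B)) (X(B) = (2*B)/(B + (1 + B)/(-2 + B)) = 2*B/(B + (1 + B)/(-2 + B)))
Y + 352*X(-17) = -266 + 352*(2*(-17)*(-2 - 17)/(1 + (-17)² - 1*(-17))) = -266 + 352*(2*(-17)*(-19)/(1 + 289 + 17)) = -266 + 352*(2*(-17)*(-19)/307) = -266 + 352*(2*(-17)*(1/307)*(-19)) = -266 + 352*(646/307) = -266 + 227392/307 = 145730/307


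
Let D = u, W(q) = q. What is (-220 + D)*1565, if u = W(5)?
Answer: -336475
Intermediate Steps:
u = 5
D = 5
(-220 + D)*1565 = (-220 + 5)*1565 = -215*1565 = -336475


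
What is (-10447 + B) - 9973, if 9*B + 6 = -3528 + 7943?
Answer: -179371/9 ≈ -19930.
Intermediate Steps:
B = 4409/9 (B = -2/3 + (-3528 + 7943)/9 = -2/3 + (1/9)*4415 = -2/3 + 4415/9 = 4409/9 ≈ 489.89)
(-10447 + B) - 9973 = (-10447 + 4409/9) - 9973 = -89614/9 - 9973 = -179371/9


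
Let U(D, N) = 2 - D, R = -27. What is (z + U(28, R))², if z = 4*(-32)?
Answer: 23716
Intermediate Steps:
z = -128
(z + U(28, R))² = (-128 + (2 - 1*28))² = (-128 + (2 - 28))² = (-128 - 26)² = (-154)² = 23716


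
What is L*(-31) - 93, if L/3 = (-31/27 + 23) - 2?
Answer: -17453/9 ≈ -1939.2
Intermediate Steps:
L = 536/9 (L = 3*((-31/27 + 23) - 2) = 3*(590/27 - 2) = 3*(536/27) = 536/9 ≈ 59.556)
L*(-31) - 93 = (536/9)*(-31) - 93 = -16616/9 - 93 = -17453/9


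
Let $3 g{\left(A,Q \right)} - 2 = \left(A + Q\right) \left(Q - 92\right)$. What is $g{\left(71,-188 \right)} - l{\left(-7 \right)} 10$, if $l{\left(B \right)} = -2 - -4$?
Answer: $\frac{32702}{3} \approx 10901.0$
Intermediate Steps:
$l{\left(B \right)} = 2$ ($l{\left(B \right)} = -2 + 4 = 2$)
$g{\left(A,Q \right)} = \frac{2}{3} + \frac{\left(-92 + Q\right) \left(A + Q\right)}{3}$ ($g{\left(A,Q \right)} = \frac{2}{3} + \frac{\left(A + Q\right) \left(Q - 92\right)}{3} = \frac{2}{3} + \frac{\left(A + Q\right) \left(-92 + Q\right)}{3} = \frac{2}{3} + \frac{\left(-92 + Q\right) \left(A + Q\right)}{3}$)
$g{\left(71,-188 \right)} - l{\left(-7 \right)} 10 = \left(\frac{2}{3} - \frac{6532}{3} - - \frac{17296}{3} + \frac{\left(-188\right)^{2}}{3} + \frac{1}{3} \cdot 71 \left(-188\right)\right) - 2 \cdot 10 = \left(\frac{2}{3} - \frac{6532}{3} + \frac{17296}{3} + \frac{1}{3} \cdot 35344 - \frac{13348}{3}\right) - 20 = \left(\frac{2}{3} - \frac{6532}{3} + \frac{17296}{3} + \frac{35344}{3} - \frac{13348}{3}\right) - 20 = \frac{32762}{3} - 20 = \frac{32702}{3}$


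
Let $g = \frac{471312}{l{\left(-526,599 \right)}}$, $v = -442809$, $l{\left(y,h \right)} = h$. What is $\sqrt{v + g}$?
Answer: $\frac{3 i \sqrt{17621999569}}{599} \approx 664.85 i$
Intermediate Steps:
$g = \frac{471312}{599} \approx 786.83$
$\sqrt{v + g} = \sqrt{-442809 + \frac{471312}{599}} = \sqrt{- \frac{264771279}{599}} = \frac{3 i \sqrt{17621999569}}{599}$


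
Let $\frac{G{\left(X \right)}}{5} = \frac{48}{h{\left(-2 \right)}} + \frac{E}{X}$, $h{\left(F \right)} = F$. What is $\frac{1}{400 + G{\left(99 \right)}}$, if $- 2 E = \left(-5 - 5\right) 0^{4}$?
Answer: $\frac{1}{280} \approx 0.0035714$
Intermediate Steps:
$E = 0$ ($E = - \frac{\left(-5 - 5\right) 0^{4}}{2} = - \frac{\left(-10\right) 0}{2} = \left(- \frac{1}{2}\right) 0 = 0$)
$G{\left(X \right)} = -120$ ($G{\left(X \right)} = 5 \left(\frac{48}{-2} + \frac{0}{X}\right) = 5 \left(48 \left(- \frac{1}{2}\right) + 0\right) = 5 \left(-24 + 0\right) = 5 \left(-24\right) = -120$)
$\frac{1}{400 + G{\left(99 \right)}} = \frac{1}{400 - 120} = \frac{1}{280}$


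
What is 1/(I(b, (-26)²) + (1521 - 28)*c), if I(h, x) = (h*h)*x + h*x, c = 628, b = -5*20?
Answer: 1/7630004 ≈ 1.3106e-7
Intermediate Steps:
b = -100
I(h, x) = h*x + x*h² (I(h, x) = h²*x + h*x = x*h² + h*x = h*x + x*h²)
1/(I(b, (-26)²) + (1521 - 28)*c) = 1/(-100*(-26)²*(1 - 100) + (1521 - 28)*628) = 1/(-100*676*(-99) + 1493*628) = 1/(6692400 + 937604) = 1/7630004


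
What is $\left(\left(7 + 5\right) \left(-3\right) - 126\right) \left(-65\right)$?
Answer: $10530$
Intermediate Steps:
$\left(\left(7 + 5\right) \left(-3\right) - 126\right) \left(-65\right) = \left(12 \left(-3\right) - 126\right) \left(-65\right) = \left(-36 - 126\right) \left(-65\right) = \left(-162\right) \left(-65\right) = 10530$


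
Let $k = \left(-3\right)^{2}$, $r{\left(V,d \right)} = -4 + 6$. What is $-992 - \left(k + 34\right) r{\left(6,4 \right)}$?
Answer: $-1078$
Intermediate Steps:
$r{\left(V,d \right)} = 2$
$k = 9$
$-992 - \left(k + 34\right) r{\left(6,4 \right)} = -992 - \left(9 + 34\right) 2 = -992 - 43 \cdot 2 = -992 - 86 = -1078$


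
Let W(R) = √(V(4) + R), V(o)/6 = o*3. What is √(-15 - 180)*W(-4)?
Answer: 2*I*√3315 ≈ 115.15*I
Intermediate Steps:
V(o) = 18*o (V(o) = 6*(o*3) = 6*(3*o) = 18*o)
W(R) = √(72 + R) (W(R) = √(18*4 + R) = √(72 + R))
√(-15 - 180)*W(-4) = √(-15 - 180)*√(72 - 4) = √(-195)*√68 = (I*√195)*(2*√17) = 2*I*√3315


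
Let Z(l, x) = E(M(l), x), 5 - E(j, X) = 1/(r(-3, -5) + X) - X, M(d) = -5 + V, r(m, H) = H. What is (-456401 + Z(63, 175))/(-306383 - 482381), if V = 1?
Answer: 77557571/134089880 ≈ 0.57840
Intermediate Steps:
M(d) = -4 (M(d) = -5 + 1 = -4)
E(j, X) = 5 + X - 1/(-5 + X) (E(j, X) = 5 - (1/(-5 + X) - X) = 5 + (X - 1/(-5 + X)) = 5 + X - 1/(-5 + X))
Z(l, x) = (-26 + x²)/(-5 + x)
(-456401 + Z(63, 175))/(-306383 - 482381) = (-456401 + (-26 + 175²)/(-5 + 175))/(-306383 - 482381) = (-456401 + (-26 + 30625)/170)/(-788764) = (-456401 + (1/170)*30599)*(-1/788764) = (-456401 + 30599/170)*(-1/788764) = -77557571/170*(-1/788764) = 77557571/134089880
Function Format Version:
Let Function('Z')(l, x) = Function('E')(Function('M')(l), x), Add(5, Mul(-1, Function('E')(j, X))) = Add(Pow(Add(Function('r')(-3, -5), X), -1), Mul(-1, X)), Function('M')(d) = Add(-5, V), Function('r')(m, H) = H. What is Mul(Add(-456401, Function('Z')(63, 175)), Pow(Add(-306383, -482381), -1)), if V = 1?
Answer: Rational(77557571, 134089880) ≈ 0.57840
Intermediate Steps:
Function('M')(d) = -4 (Function('M')(d) = Add(-5, 1) = -4)
Function('E')(j, X) = Add(5, X, Mul(-1, Pow(Add(-5, X), -1))) (Function('E')(j, X) = Add(5, Mul(-1, Add(Pow(Add(-5, X), -1), Mul(-1, X)))) = Add(5, Add(X, Mul(-1, Pow(Add(-5, X), -1)))) = Add(5, X, Mul(-1, Pow(Add(-5, X), -1))))
Function('Z')(l, x) = Mul(Pow(Add(-5, x), -1), Add(-26, Pow(x, 2)))
Mul(Add(-456401, Function('Z')(63, 175)), Pow(Add(-306383, -482381), -1)) = Mul(Add(-456401, Mul(Pow(Add(-5, 175), -1), Add(-26, Pow(175, 2)))), Pow(Add(-306383, -482381), -1)) = Mul(Add(-456401, Mul(Pow(170, -1), Add(-26, 30625))), Pow(-788764, -1)) = Mul(Add(-456401, Mul(Rational(1, 170), 30599)), Rational(-1, 788764)) = Mul(Add(-456401, Rational(30599, 170)), Rational(-1, 788764)) = Mul(Rational(-77557571, 170), Rational(-1, 788764)) = Rational(77557571, 134089880)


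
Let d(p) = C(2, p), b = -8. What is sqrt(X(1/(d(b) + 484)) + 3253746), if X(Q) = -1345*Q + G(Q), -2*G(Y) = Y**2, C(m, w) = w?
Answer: sqrt(2948880453902)/952 ≈ 1803.8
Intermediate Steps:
G(Y) = -Y**2/2
d(p) = p
X(Q) = -1345*Q - Q**2/2
sqrt(X(1/(d(b) + 484)) + 3253746) = sqrt((-2690 - 1/(-8 + 484))/(2*(-8 + 484)) + 3253746) = sqrt((1/2)*(-2690 - 1/476)/476 + 3253746) = sqrt((1/2)*(1/476)*(-2690 - 1*1/476) + 3253746) = sqrt((1/2)*(1/476)*(-2690 - 1/476) + 3253746) = sqrt((1/2)*(1/476)*(-1280441/476) + 3253746) = sqrt(-1280441/453152 + 3253746) = sqrt(1474440226951/453152) = sqrt(2948880453902)/952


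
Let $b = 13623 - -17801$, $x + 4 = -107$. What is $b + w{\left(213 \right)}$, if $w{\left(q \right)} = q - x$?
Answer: $31748$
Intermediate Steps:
$x = -111$ ($x = -4 - 107 = -111$)
$w{\left(q \right)} = 111 + q$ ($w{\left(q \right)} = q - -111 = q + 111 = 111 + q$)
$b = 31424$ ($b = 13623 + 17801 = 31424$)
$b + w{\left(213 \right)} = 31424 + \left(111 + 213\right) = 31424 + 324 = 31748$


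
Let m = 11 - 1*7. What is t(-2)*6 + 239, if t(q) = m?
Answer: 263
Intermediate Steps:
m = 4 (m = 11 - 7 = 4)
t(q) = 4
t(-2)*6 + 239 = 4*6 + 239 = 24 + 239 = 263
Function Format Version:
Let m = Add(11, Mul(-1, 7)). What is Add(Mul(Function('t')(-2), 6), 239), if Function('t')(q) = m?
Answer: 263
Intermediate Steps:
m = 4 (m = Add(11, -7) = 4)
Function('t')(q) = 4
Add(Mul(Function('t')(-2), 6), 239) = Add(Mul(4, 6), 239) = Add(24, 239) = 263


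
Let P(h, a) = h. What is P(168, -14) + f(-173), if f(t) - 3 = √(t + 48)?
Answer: 171 + 5*I*√5 ≈ 171.0 + 11.18*I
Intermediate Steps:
f(t) = 3 + √(48 + t) (f(t) = 3 + √(t + 48) = 3 + √(48 + t))
P(168, -14) + f(-173) = 168 + (3 + √(48 - 173)) = 168 + (3 + √(-125)) = 168 + (3 + 5*I*√5) = 171 + 5*I*√5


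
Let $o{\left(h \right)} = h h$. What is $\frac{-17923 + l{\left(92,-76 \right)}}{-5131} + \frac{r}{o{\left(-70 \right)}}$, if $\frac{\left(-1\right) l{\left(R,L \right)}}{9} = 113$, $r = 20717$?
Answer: $\frac{28443561}{3591700} \approx 7.9193$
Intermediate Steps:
$l{\left(R,L \right)} = -1017$ ($l{\left(R,L \right)} = \left(-9\right) 113 = -1017$)
$o{\left(h \right)} = h^{2}$
$\frac{-17923 + l{\left(92,-76 \right)}}{-5131} + \frac{r}{o{\left(-70 \right)}} = \frac{-17923 - 1017}{-5131} + \frac{20717}{\left(-70\right)^{2}} = \left(-18940\right) \left(- \frac{1}{5131}\right) + \frac{20717}{4900} = \frac{18940}{5131} + 20717 \cdot \frac{1}{4900} = \frac{18940}{5131} + \frac{20717}{4900} = \frac{28443561}{3591700}$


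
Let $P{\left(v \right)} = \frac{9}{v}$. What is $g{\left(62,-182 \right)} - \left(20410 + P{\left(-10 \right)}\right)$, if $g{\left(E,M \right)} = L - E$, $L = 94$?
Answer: $- \frac{203771}{10} \approx -20377.0$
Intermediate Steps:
$g{\left(E,M \right)} = 94 - E$
$g{\left(62,-182 \right)} - \left(20410 + P{\left(-10 \right)}\right) = \left(94 - 62\right) - \left(20410 + \frac{9}{-10}\right) = \left(94 - 62\right) - \left(20410 + 9 \left(- \frac{1}{10}\right)\right) = 32 - \frac{204091}{10} = - \frac{203771}{10}$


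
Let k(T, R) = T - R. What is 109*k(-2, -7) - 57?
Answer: 488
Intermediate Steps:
109*k(-2, -7) - 57 = 109*(-2 - 1*(-7)) - 57 = 109*(-2 + 7) - 57 = 109*5 - 57 = 545 - 57 = 488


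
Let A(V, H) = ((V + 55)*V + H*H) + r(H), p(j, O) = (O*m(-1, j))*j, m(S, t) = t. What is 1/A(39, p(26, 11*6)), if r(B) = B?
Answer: 1/1990635738 ≈ 5.0235e-10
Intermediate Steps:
p(j, O) = O*j² (p(j, O) = (O*j)*j = O*j²)
A(V, H) = H + H² + V*(55 + V) (A(V, H) = ((V + 55)*V + H*H) + H = ((55 + V)*V + H²) + H = (V*(55 + V) + H²) + H = (H² + V*(55 + V)) + H = H + H² + V*(55 + V))
1/A(39, p(26, 11*6)) = 1/((11*6)*26² + ((11*6)*26²)² + 39² + 55*39) = 1/(66*676 + (66*676)² + 1521 + 2145) = 1/(44616 + 44616² + 1521 + 2145) = 1/(44616 + 1990587456 + 1521 + 2145) = 1/1990635738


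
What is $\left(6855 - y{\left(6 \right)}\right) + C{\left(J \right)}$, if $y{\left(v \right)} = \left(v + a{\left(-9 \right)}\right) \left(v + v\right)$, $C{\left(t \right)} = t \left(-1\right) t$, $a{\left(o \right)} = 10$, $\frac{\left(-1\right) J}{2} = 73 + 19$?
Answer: $-27193$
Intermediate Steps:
$J = -184$ ($J = - 2 \left(73 + 19\right) = \left(-2\right) 92 = -184$)
$C{\left(t \right)} = - t^{2}$ ($C{\left(t \right)} = - t t = - t^{2}$)
$y{\left(v \right)} = 2 v \left(10 + v\right)$ ($y{\left(v \right)} = \left(v + 10\right) \left(v + v\right) = \left(10 + v\right) 2 v = 2 v \left(10 + v\right)$)
$\left(6855 - y{\left(6 \right)}\right) + C{\left(J \right)} = \left(6855 - 2 \cdot 6 \left(10 + 6\right)\right) - \left(-184\right)^{2} = \left(6855 - 2 \cdot 6 \cdot 16\right) - 33856 = \left(6855 - 192\right) - 33856 = 6663 - 33856 = -27193$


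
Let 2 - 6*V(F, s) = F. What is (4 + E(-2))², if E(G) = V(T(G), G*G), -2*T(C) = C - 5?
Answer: 225/16 ≈ 14.063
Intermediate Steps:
T(C) = 5/2 - C/2 (T(C) = -(C - 5)/2 = -(-5 + C)/2 = 5/2 - C/2)
V(F, s) = ⅓ - F/6
E(G) = -1/12 + G/12 (E(G) = ⅓ - (5/2 - G/2)/6 = ⅓ + (-5/12 + G/12) = -1/12 + G/12)
(4 + E(-2))² = (4 + (-1/12 + (1/12)*(-2)))² = (4 + (-1/12 - ⅙))² = (4 - ¼)² = (15/4)² = 225/16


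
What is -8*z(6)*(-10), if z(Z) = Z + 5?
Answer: 880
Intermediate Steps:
z(Z) = 5 + Z
-8*z(6)*(-10) = -8*(5 + 6)*(-10) = -8*11*(-10) = -88*(-10) = 880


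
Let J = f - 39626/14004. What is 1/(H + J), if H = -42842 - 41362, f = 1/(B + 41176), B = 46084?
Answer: -305497260/25724955718729 ≈ -1.1876e-5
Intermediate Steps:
f = 1/87260 (f = 1/(46084 + 41176) = 1/87260 ≈ 1.1460e-5)
H = -84204
J = -864437689/305497260 (J = 1/87260 - 39626/14004 = 1/87260 - 1*19813/7002 = 1/87260 - 19813/7002 = -864437689/305497260 ≈ -2.8296)
1/(H + J) = 1/(-84204 - 864437689/305497260) = 1/(-25724955718729/305497260) = -305497260/25724955718729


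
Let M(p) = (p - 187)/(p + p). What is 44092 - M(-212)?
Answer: 18694609/424 ≈ 44091.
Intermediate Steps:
M(p) = (-187 + p)/(2*p) (M(p) = (-187 + p)/((2*p)) = (-187 + p)*(1/(2*p)) = (-187 + p)/(2*p))
44092 - M(-212) = 44092 - (-187 - 212)/(2*(-212)) = 44092 - (-1)*(-399)/(2*212) = 44092 - 1*399/424 = 44092 - 399/424 = 18694609/424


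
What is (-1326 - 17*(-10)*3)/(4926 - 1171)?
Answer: -816/3755 ≈ -0.21731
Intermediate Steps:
(-1326 - 17*(-10)*3)/(4926 - 1171) = (-1326 + 170*3)/3755 = (-1326 + 510)*(1/3755) = -816*1/3755 = -816/3755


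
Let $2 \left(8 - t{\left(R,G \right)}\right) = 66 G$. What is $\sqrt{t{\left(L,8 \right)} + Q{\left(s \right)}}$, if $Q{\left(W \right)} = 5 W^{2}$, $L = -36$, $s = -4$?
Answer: $4 i \sqrt{11} \approx 13.266 i$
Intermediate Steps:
$t{\left(R,G \right)} = 8 - 33 G$ ($t{\left(R,G \right)} = 8 - \frac{66 G}{2} = 8 - 33 G$)
$\sqrt{t{\left(L,8 \right)} + Q{\left(s \right)}} = \sqrt{\left(8 - 264\right) + 5 \left(-4\right)^{2}} = \sqrt{\left(8 - 264\right) + 5 \cdot 16} = \sqrt{-256 + 80} = \sqrt{-176} = 4 i \sqrt{11}$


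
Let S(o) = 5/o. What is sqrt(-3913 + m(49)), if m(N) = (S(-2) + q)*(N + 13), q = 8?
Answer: 2*I*sqrt(893) ≈ 59.766*I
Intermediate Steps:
m(N) = 143/2 + 11*N/2 (m(N) = (5/(-2) + 8)*(N + 13) = (5*(-1/2) + 8)*(13 + N) = (-5/2 + 8)*(13 + N) = 11*(13 + N)/2 = 143/2 + 11*N/2)
sqrt(-3913 + m(49)) = sqrt(-3913 + (143/2 + (11/2)*49)) = sqrt(-3913 + (143/2 + 539/2)) = sqrt(-3913 + 341) = sqrt(-3572) = 2*I*sqrt(893)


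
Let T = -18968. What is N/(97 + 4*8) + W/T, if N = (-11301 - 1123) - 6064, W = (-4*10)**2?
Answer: -43860848/305859 ≈ -143.40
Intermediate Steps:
W = 1600 (W = (-40)**2 = 1600)
N = -18488 (N = -12424 - 6064 = -18488)
N/(97 + 4*8) + W/T = -18488/(97 + 4*8) + 1600/(-18968) = -18488/(97 + 32) + 1600*(-1/18968) = -18488/129 - 200/2371 = -43860848/305859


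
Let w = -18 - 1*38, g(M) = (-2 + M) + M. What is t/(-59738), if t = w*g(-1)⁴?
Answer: 1024/4267 ≈ 0.23998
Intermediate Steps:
g(M) = -2 + 2*M
w = -56 (w = -18 - 38 = -56)
t = -14336 (t = -56*(-2 + 2*(-1))⁴ = -56*(-2 - 2)⁴ = -56*(-4)⁴ = -56*256 = -14336)
t/(-59738) = -14336/(-59738) = -14336*(-1/59738) = 1024/4267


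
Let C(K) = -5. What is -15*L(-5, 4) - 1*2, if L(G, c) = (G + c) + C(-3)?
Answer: 88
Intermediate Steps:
L(G, c) = -5 + G + c (L(G, c) = (G + c) - 5 = -5 + G + c)
-15*L(-5, 4) - 1*2 = -15*(-5 - 5 + 4) - 1*2 = -15*(-6) - 2 = 90 - 2 = 88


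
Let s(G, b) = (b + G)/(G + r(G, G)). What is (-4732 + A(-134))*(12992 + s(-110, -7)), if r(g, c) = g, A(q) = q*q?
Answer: 9449728242/55 ≈ 1.7181e+8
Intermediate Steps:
A(q) = q²
s(G, b) = (G + b)/(2*G) (s(G, b) = (b + G)/(G + G) = (G + b)/((2*G)) = (G + b)*(1/(2*G)) = (G + b)/(2*G))
(-4732 + A(-134))*(12992 + s(-110, -7)) = (-4732 + (-134)²)*(12992 + (½)*(-110 - 7)/(-110)) = (-4732 + 17956)*(12992 + (½)*(-1/110)*(-117)) = 13224*(12992 + 117/220) = 13224*(2858357/220) = 9449728242/55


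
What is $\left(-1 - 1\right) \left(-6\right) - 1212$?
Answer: $-1200$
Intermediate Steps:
$\left(-1 - 1\right) \left(-6\right) - 1212 = \left(-2\right) \left(-6\right) - 1212 = 12 - 1212 = -1200$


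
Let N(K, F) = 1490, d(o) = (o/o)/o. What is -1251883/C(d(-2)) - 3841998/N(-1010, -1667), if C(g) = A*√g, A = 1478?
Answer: -1920999/745 + 1251883*I*√2/1478 ≈ -2578.5 + 1197.9*I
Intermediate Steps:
d(o) = 1/o
C(g) = 1478*√g
-1251883/C(d(-2)) - 3841998/N(-1010, -1667) = -1251883*(-I*√2/1478) - 3841998/1490 = -1251883*(-I*√2/1478) - 3841998*1/1490 = -1251883*(-I*√2/1478) - 1920999/745 = -(-1251883)*I*√2/1478 - 1920999/745 = 1251883*I*√2/1478 - 1920999/745 = -1920999/745 + 1251883*I*√2/1478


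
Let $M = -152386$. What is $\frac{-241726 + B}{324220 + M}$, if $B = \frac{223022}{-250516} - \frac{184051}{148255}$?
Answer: $- \frac{4488921570911003}{3190978823164860} \approx -1.4068$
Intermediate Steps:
$B = - \frac{39585923463}{18570124790}$ ($B = 223022 \left(- \frac{1}{250516}\right) - \frac{184051}{148255} = - \frac{111511}{125258} - \frac{184051}{148255} = - \frac{39585923463}{18570124790} \approx -2.1317$)
$\frac{-241726 + B}{324220 + M} = \frac{-241726 - \frac{39585923463}{18570124790}}{324220 - 152386} = - \frac{4488921570911003}{18570124790 \cdot 171834} = \left(- \frac{4488921570911003}{18570124790}\right) \frac{1}{171834} = - \frac{4488921570911003}{3190978823164860}$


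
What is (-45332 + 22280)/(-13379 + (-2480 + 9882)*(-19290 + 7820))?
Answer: 7684/28304773 ≈ 0.00027147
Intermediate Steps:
(-45332 + 22280)/(-13379 + (-2480 + 9882)*(-19290 + 7820)) = -23052/(-13379 + 7402*(-11470)) = -23052/(-13379 - 84900940) = -23052/(-84914319) = -23052*(-1/84914319) = 7684/28304773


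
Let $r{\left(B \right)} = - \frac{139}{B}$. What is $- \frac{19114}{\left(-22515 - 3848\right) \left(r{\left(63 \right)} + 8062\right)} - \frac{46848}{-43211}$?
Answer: $\frac{627171608959410}{578433742262831} \approx 1.0843$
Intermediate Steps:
$- \frac{19114}{\left(-22515 - 3848\right) \left(r{\left(63 \right)} + 8062\right)} - \frac{46848}{-43211} = - \frac{19114}{\left(-22515 - 3848\right) \left(- \frac{139}{63} + 8062\right)} - \frac{46848}{-43211} = - \frac{19114}{\left(-26363\right) \left(\left(-139\right) \frac{1}{63} + 8062\right)} - - \frac{46848}{43211} = - \frac{19114}{\left(-26363\right) \left(- \frac{139}{63} + 8062\right)} + \frac{46848}{43211} = - \frac{19114}{\left(-26363\right) \frac{507767}{63}} + \frac{46848}{43211} = - \frac{19114}{- \frac{13386261421}{63}} + \frac{46848}{43211} = \left(-19114\right) \left(- \frac{63}{13386261421}\right) + \frac{46848}{43211} = \frac{1204182}{13386261421} + \frac{46848}{43211} = \frac{627171608959410}{578433742262831}$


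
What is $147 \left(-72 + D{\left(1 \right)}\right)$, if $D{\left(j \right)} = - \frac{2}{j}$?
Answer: $-10878$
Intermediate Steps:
$147 \left(-72 + D{\left(1 \right)}\right) = 147 \left(-72 - \frac{2}{1}\right) = 147 \left(-72 - 2\right) = 147 \left(-74\right) = -10878$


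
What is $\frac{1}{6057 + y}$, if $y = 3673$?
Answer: $\frac{1}{9730} \approx 0.00010277$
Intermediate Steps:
$\frac{1}{6057 + y} = \frac{1}{6057 + 3673} = \frac{1}{9730}$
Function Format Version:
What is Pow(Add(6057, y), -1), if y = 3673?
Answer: Rational(1, 9730) ≈ 0.00010277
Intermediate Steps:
Pow(Add(6057, y), -1) = Pow(Add(6057, 3673), -1) = Pow(9730, -1) = Rational(1, 9730)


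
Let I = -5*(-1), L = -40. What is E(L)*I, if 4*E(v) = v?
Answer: -50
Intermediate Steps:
E(v) = v/4
I = 5
E(L)*I = ((1/4)*(-40))*5 = -10*5 = -50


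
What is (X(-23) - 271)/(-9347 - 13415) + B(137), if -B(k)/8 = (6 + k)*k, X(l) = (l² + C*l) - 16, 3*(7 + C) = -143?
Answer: -5351166353/34143 ≈ -1.5673e+5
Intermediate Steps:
C = -164/3 (C = -7 + (⅓)*(-143) = -7 - 143/3 = -164/3 ≈ -54.667)
X(l) = -16 + l² - 164*l/3 (X(l) = (l² - 164*l/3) - 16 = -16 + l² - 164*l/3)
B(k) = -8*k*(6 + k) (B(k) = -8*(6 + k)*k = -8*k*(6 + k))
(X(-23) - 271)/(-9347 - 13415) + B(137) = ((-16 + (-23)² - 164/3*(-23)) - 271)/(-9347 - 13415) - 8*137*(6 + 137) = ((-16 + 529 + 3772/3) - 271)/(-22762) - 8*137*143 = (5311/3 - 271)*(-1/22762) - 156728 = (4498/3)*(-1/22762) - 156728 = -2249/34143 - 156728 = -5351166353/34143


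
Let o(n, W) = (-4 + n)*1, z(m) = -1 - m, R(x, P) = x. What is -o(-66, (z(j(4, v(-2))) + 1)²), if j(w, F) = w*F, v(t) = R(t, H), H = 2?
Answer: 70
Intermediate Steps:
v(t) = t
j(w, F) = F*w
o(n, W) = -4 + n
-o(-66, (z(j(4, v(-2))) + 1)²) = -(-4 - 66) = -1*(-70) = 70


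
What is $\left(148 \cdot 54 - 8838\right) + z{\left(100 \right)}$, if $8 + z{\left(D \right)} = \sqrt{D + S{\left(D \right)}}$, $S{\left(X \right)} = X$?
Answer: $-854 + 10 \sqrt{2} \approx -839.86$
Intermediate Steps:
$z{\left(D \right)} = -8 + \sqrt{2} \sqrt{D}$ ($z{\left(D \right)} = -8 + \sqrt{D + D} = -8 + \sqrt{2 D} = -8 + \sqrt{2} \sqrt{D}$)
$\left(148 \cdot 54 - 8838\right) + z{\left(100 \right)} = \left(148 \cdot 54 - 8838\right) - \left(8 - \sqrt{2} \sqrt{100}\right) = \left(7992 - 8838\right) - \left(8 - \sqrt{2} \cdot 10\right) = -846 - \left(8 - 10 \sqrt{2}\right) = -854 + 10 \sqrt{2}$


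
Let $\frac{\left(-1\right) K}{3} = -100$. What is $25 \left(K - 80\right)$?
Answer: $5500$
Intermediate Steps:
$K = 300$ ($K = \left(-3\right) \left(-100\right) = 300$)
$25 \left(K - 80\right) = 25 \left(300 - 80\right) = 25 \cdot 220 = 5500$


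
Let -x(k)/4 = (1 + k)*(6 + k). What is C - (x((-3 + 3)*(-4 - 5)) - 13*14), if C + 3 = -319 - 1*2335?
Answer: -2451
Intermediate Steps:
x(k) = -4*(1 + k)*(6 + k)
C = -2657 (C = -3 + (-319 - 1*2335) = -3 + (-319 - 2335) = -3 - 2654 = -2657)
C - (x((-3 + 3)*(-4 - 5)) - 13*14) = -2657 - ((-24 - 28*(-3 + 3)*(-4 - 5) - 4*(-4 - 5)**2*(-3 + 3)**2) - 13*14) = -2657 - ((-24 - 0*(-9) - 4*(0*(-9))**2) - 182) = -2657 - ((-24 - 28*0 - 4*0**2) - 182) = -2657 - ((-24 + 0 - 4*0) - 182) = -2657 - ((-24 + 0 + 0) - 182) = -2657 - (-24 - 182) = -2657 - 1*(-206) = -2657 + 206 = -2451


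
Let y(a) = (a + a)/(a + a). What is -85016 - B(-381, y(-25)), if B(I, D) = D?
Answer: -85017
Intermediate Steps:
y(a) = 1 (y(a) = (2*a)/((2*a)) = (2*a)*(1/(2*a)) = 1)
-85016 - B(-381, y(-25)) = -85016 - 1*1 = -85016 - 1 = -85017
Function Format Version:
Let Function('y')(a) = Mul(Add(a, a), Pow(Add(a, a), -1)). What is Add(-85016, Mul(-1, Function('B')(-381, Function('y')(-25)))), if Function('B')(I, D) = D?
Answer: -85017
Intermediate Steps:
Function('y')(a) = 1 (Function('y')(a) = Mul(Mul(2, a), Pow(Mul(2, a), -1)) = Mul(Mul(2, a), Mul(Rational(1, 2), Pow(a, -1))) = 1)
Add(-85016, Mul(-1, Function('B')(-381, Function('y')(-25)))) = Add(-85016, Mul(-1, 1)) = Add(-85016, -1) = -85017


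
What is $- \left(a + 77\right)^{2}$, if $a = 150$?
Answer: $-51529$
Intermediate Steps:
$- \left(a + 77\right)^{2} = - \left(150 + 77\right)^{2} = - 227^{2} = \left(-1\right) 51529 = -51529$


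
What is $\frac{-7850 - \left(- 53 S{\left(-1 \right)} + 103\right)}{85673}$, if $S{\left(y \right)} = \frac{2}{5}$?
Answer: $- \frac{39659}{428365} \approx -0.092582$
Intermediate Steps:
$S{\left(y \right)} = \frac{2}{5}$ ($S{\left(y \right)} = 2 \cdot \frac{1}{5} = \frac{2}{5}$)
$\frac{-7850 - \left(- 53 S{\left(-1 \right)} + 103\right)}{85673} = \frac{-7850 - \left(\left(-53\right) \frac{2}{5} + 103\right)}{85673} = \left(-7850 - \left(- \frac{106}{5} + 103\right)\right) \frac{1}{85673} = \left(-7850 - \frac{409}{5}\right) \frac{1}{85673} = \left(- \frac{39659}{5}\right) \frac{1}{85673} = - \frac{39659}{428365}$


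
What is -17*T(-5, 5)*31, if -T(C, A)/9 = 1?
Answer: 4743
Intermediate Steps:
T(C, A) = -9 (T(C, A) = -9*1 = -9)
-17*T(-5, 5)*31 = -17*(-9)*31 = 153*31 = 4743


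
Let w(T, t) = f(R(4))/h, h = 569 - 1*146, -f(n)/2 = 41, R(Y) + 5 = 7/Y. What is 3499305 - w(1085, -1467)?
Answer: 1480206097/423 ≈ 3.4993e+6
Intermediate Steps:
R(Y) = -5 + 7/Y
f(n) = -82 (f(n) = -2*41 = -82)
h = 423 (h = 569 - 146 = 423)
w(T, t) = -82/423
3499305 - w(1085, -1467) = 3499305 - 1*(-82/423) = 3499305 + 82/423 = 1480206097/423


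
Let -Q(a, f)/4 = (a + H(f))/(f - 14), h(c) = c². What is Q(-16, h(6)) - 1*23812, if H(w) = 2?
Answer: -261904/11 ≈ -23809.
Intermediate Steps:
Q(a, f) = -4*(2 + a)/(-14 + f) (Q(a, f) = -4*(a + 2)/(f - 14) = -4*(2 + a)/(-14 + f))
Q(-16, h(6)) - 1*23812 = 4*(-2 - 1*(-16))/(-14 + 6²) - 1*23812 = 4*(-2 + 16)/(-14 + 36) - 23812 = 4*14/22 - 23812 = 4*(1/22)*14 - 23812 = 28/11 - 23812 = -261904/11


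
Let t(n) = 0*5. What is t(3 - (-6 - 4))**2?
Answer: 0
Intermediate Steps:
t(n) = 0
t(3 - (-6 - 4))**2 = 0**2 = 0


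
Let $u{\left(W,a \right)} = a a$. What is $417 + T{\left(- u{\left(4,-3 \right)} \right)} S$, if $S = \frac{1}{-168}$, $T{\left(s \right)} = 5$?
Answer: $\frac{70051}{168} \approx 416.97$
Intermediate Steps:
$u{\left(W,a \right)} = a^{2}$
$S = - \frac{1}{168} \approx -0.0059524$
$417 + T{\left(- u{\left(4,-3 \right)} \right)} S = 417 + 5 \left(- \frac{1}{168}\right) = 417 - \frac{5}{168} = \frac{70051}{168}$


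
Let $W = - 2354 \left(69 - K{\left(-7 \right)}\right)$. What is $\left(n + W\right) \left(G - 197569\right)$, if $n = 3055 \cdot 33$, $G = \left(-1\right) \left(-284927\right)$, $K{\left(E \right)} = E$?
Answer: $-6821698862$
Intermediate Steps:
$G = 284927$
$W = -178904$ ($W = - 2354 \left(69 - -7\right) = - 2354 \left(69 + 7\right) = \left(-2354\right) 76 = -178904$)
$n = 100815$
$\left(n + W\right) \left(G - 197569\right) = \left(100815 - 178904\right) \left(284927 - 197569\right) = \left(-78089\right) 87358 = -6821698862$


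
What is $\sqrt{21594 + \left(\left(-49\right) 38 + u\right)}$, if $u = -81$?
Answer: $\sqrt{19651} \approx 140.18$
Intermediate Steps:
$\sqrt{21594 + \left(\left(-49\right) 38 + u\right)} = \sqrt{21594 - 1943} = \sqrt{19651}$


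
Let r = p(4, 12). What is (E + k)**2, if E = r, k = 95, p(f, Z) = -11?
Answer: 7056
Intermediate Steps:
r = -11
E = -11
(E + k)**2 = (-11 + 95)**2 = 84**2 = 7056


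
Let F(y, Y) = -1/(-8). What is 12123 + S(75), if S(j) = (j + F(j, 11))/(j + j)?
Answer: 14548201/1200 ≈ 12124.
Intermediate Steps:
F(y, Y) = ⅛ (F(y, Y) = -1*(-⅛) = ⅛)
S(j) = (⅛ + j)/(2*j) (S(j) = (j + ⅛)/(j + j) = (⅛ + j)/((2*j)) = (⅛ + j)*(1/(2*j)) = (⅛ + j)/(2*j))
12123 + S(75) = 12123 + (1/16)*(1 + 8*75)/75 = 12123 + (1/16)*(1/75)*(1 + 600) = 12123 + (1/16)*(1/75)*601 = 12123 + 601/1200 = 14548201/1200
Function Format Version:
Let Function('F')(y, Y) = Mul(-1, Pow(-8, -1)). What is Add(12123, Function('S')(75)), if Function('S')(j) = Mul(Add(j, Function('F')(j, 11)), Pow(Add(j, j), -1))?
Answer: Rational(14548201, 1200) ≈ 12124.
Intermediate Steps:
Function('F')(y, Y) = Rational(1, 8) (Function('F')(y, Y) = Mul(-1, Rational(-1, 8)) = Rational(1, 8))
Function('S')(j) = Mul(Rational(1, 2), Pow(j, -1), Add(Rational(1, 8), j)) (Function('S')(j) = Mul(Add(j, Rational(1, 8)), Pow(Add(j, j), -1)) = Mul(Add(Rational(1, 8), j), Pow(Mul(2, j), -1)) = Mul(Add(Rational(1, 8), j), Mul(Rational(1, 2), Pow(j, -1))) = Mul(Rational(1, 2), Pow(j, -1), Add(Rational(1, 8), j)))
Add(12123, Function('S')(75)) = Add(12123, Mul(Rational(1, 16), Pow(75, -1), Add(1, Mul(8, 75)))) = Add(12123, Mul(Rational(1, 16), Rational(1, 75), Add(1, 600))) = Add(12123, Mul(Rational(1, 16), Rational(1, 75), 601)) = Add(12123, Rational(601, 1200)) = Rational(14548201, 1200)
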